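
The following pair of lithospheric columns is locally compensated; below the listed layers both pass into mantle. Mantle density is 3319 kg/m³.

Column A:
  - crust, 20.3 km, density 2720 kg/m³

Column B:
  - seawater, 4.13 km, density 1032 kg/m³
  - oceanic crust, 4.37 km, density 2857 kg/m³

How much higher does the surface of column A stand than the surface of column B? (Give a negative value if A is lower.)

For any compensation level in the mantle, the mantle terms cancel and isostasy reduces to e = (Σt_A − Σt_B) − (Σ(ρt)_A − Σ(ρt)_B) / ρ_m.
Σt_A = 20.3 km; Σt_B = 8.5 km; Σ(ρt)_A = 55216; Σ(ρt)_B = 16747.25 (in km·kg/m³).
e = (20.3 − 8.5) − (55216 − 16747.25) / 3319 = 0.21 km.

0.21 km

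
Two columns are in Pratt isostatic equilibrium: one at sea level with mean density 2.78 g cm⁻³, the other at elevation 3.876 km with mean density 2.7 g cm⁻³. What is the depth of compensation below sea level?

ρ_ref D = ρ (D + h) → D (ρ_ref − ρ) = ρ h.
D = ρ h/(ρ_ref − ρ) = 2.7 × 3.876 km/(2.78 − 2.7) = 131 km.

131 km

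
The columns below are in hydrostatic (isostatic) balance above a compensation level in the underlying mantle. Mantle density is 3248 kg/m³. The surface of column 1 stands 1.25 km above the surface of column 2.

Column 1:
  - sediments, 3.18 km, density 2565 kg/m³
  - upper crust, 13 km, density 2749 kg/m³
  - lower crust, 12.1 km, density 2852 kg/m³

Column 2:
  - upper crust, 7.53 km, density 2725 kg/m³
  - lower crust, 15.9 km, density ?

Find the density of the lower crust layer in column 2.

Take the compensation level at the base of the deeper column (depth z_c below the surface of column 1) and equate Σ ρ_i t_i down to z_c; mantle fills any gap and the z_c terms cancel.
Column 1: 3.18×2565 + 13×2749 + 12.1×2852 + (z_c − 28.28)×3248
Column 2: 1.25×0 + 7.53×2725 + 15.9×ρ + (z_c − 1.25 − 23.43)×3248
The z_c×3248 term appears on both sides and cancels. Collect the known terms of each column as K = Σ(ρt)_known − 3248 × (depth of known layers): K_1 = 78402.9 − 3248×28.28 = −13450.54; K_2 = 20519.25 − 3248×(1.25 + 23.43) = −59641.39.
Balance: K_1 = K_2 + 15.9×ρ, so ρ = (K_1 − K_2)/15.9 = 46190.8/15.9 = 2910 kg/m³.

2910 kg/m³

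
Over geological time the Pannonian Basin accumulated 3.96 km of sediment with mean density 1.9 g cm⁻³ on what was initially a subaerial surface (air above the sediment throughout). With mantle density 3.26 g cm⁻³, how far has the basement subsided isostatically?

Subaerial load: s = t ρ_sed / ρ_m = 3.96 km × 1.9/3.26 = 2.31 km.

2.31 km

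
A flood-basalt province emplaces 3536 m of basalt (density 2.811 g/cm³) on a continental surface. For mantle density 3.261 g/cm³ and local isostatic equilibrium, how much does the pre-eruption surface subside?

3050 m

Subaerial loading: s = t ρ_load / ρ_m.
s = 3536 m × 2.811/3.261 = 3050 m.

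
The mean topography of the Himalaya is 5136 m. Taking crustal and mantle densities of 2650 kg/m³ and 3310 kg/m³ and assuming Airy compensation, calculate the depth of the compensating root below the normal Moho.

Balancing pressure at the compensation depth: the weight of the topography is balanced by the buoyancy of the root, ρ_c h = (ρ_m − ρ_c) r.
r = h · ρ_c / (ρ_m − ρ_c) = 5136 m × 2650 / (3310 − 2650) = 20600 m.

20600 m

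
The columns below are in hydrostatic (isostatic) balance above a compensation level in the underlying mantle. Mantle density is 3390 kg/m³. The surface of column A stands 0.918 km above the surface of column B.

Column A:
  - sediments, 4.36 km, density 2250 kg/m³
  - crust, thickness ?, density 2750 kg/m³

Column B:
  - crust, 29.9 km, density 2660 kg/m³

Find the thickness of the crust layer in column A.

31.2 km

Take the compensation level at the base of the deeper column (depth z_c below the surface of column A) and equate Σ ρ_i t_i down to z_c; mantle fills any gap and the z_c terms cancel.
Column A: 4.36×2250 + x×2750 + (z_c − 4.36 − x)×3390
Column B: 0.918×0 + 29.9×2660 + (z_c − 0.918 − 29.9)×3390
The z_c×3390 term appears on both sides and cancels. Collect the known terms of each column as K = Σ(ρt)_known − 3390 × (depth of known layers): K_A = 9810 − 3390×4.36 = −4970.4; K_B = 79534 − 3390×(0.918 + 29.9) = −24939.02.
Balance: K_A − x×(3390 − 2750) = K_B, so x = (K_A − K_B)/(3390 − 2750) = 19968.6/640 = 31.2 km.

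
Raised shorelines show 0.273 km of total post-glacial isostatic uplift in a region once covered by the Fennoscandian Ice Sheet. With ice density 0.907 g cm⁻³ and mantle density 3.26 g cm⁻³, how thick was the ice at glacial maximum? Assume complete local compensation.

u = t ρ_ice/ρ_m → t = u ρ_m/ρ_ice = 0.273 km × 3.26/0.907 = 0.981 km.

0.981 km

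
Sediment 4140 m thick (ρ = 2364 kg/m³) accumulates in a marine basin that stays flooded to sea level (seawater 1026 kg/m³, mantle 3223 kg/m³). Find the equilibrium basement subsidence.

Submarine loading: the sediment displaces seawater, and the subsidence is in turn flooded, so s (ρ_m − ρ_w) = t (ρ_sed − ρ_w).
s = 4140 m × (2364 − 1026) / (3223 − 1026) = 2520 m.

2520 m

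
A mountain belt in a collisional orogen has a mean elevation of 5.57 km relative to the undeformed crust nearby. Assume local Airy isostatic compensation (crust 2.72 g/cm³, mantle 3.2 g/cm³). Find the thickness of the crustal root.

For local isostatic compensation: the weight of the topography is balanced by the buoyancy of the root, ρ_c h = (ρ_m − ρ_c) r.
r = h · ρ_c / (ρ_m − ρ_c) = 5.57 km × 2.72 / (3.2 − 2.72) = 31.6 km.

31.6 km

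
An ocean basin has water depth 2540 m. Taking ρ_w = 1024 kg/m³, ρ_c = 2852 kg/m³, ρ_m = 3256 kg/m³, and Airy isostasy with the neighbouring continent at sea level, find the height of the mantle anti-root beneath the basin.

By Archimedes' principle applied to the lithosphere: replacing crust with seawater at the top is compensated by replacing crust with mantle at the base: d (ρ_c − ρ_w) = a (ρ_m − ρ_c).
a = d (ρ_c − ρ_w)/(ρ_m − ρ_c) = 2540 m × 1828/404 = 11500 m.

11500 m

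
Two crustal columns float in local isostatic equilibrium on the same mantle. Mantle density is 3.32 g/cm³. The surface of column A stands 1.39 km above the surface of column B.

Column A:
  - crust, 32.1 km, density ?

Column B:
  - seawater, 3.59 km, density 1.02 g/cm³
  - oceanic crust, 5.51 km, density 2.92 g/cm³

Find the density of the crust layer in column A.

Take the compensation level at the base of the deeper column (depth z_c below the surface of column A) and equate Σ ρ_i t_i down to z_c; mantle fills any gap and the z_c terms cancel.
Column A: 32.1×ρ + (z_c − 32.1)×3.32
Column B: 1.39×0 + 3.59×1.02 + 5.51×2.92 + (z_c − 1.39 − 9.1)×3.32
The z_c×3.32 term appears on both sides and cancels. Collect the known terms of each column as K = Σ(ρt)_known − 3.32 × (depth of known layers): K_A = 0 − 3.32×32.1 = −106.572; K_B = 19.751 − 3.32×(1.39 + 9.1) = −15.0758.
Balance: K_A + 32.1×ρ = K_B, so ρ = (K_B − K_A)/32.1 = 91.4962/32.1 = 2.85 g/cm³.

2.85 g/cm³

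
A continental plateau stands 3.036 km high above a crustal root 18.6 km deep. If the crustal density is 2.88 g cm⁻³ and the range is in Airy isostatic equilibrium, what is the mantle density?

3.35 g cm⁻³

Airy balance: ρ_c h = (ρ_m − ρ_c) r → ρ_m = ρ_c (1 + h/r).
ρ_m = 2.88 × (1 + 3.036 km/18.6 km) = 3.35 g cm⁻³.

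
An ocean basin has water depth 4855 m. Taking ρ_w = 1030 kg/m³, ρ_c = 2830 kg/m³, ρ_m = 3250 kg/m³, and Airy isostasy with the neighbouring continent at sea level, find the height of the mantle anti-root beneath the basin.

20800 m

Equating mass per unit area of the two columns: replacing crust with seawater at the top is compensated by replacing crust with mantle at the base: d (ρ_c − ρ_w) = a (ρ_m − ρ_c).
a = d (ρ_c − ρ_w)/(ρ_m − ρ_c) = 4855 m × 1800/420 = 20800 m.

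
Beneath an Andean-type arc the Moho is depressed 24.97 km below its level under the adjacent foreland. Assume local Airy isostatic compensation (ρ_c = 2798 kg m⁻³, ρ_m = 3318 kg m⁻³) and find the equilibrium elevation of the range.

4.64 km

Equating mass per unit area of the two columns: ρ_c h = (ρ_m − ρ_c) r.
h = r (ρ_m − ρ_c) / ρ_c = 24.97 km × (3318 − 2798) / 2798 = 4.64 km.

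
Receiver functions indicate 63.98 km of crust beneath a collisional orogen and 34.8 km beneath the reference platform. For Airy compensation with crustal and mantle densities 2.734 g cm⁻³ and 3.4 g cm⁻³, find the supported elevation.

5.72 km

Excess crust Δ = 63.98 km − 34.8 km = 29.18 km, split between elevation h and root r with h + r = Δ.
Airy balance ρ_c h = (ρ_m − ρ_c) r gives r = h ρ_c/(ρ_m − ρ_c), so h (1 + ρ_c/(ρ_m − ρ_c)) = Δ, i.e. h = Δ (ρ_m − ρ_c)/ρ_m.
h = 29.18 km × 0.666/3.4 = 5.72 km.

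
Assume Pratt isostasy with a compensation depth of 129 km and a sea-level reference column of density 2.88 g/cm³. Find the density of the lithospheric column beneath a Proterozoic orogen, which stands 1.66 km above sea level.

Pratt balance: ρ_ref D = ρ (D + h).
ρ = ρ_ref D/(D + h) = 2.88 × 129 km/(129 km + 1.66 km) = 2.84 g/cm³.

2.84 g/cm³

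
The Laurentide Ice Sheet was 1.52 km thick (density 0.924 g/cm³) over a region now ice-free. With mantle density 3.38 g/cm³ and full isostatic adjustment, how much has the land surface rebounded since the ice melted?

Removing the load lets mantle flow back in; uplift u satisfies ρ_ice t = ρ_m u.
u = t ρ_ice/ρ_m = 1.52 km × 0.924/3.38 = 0.416 km.

0.416 km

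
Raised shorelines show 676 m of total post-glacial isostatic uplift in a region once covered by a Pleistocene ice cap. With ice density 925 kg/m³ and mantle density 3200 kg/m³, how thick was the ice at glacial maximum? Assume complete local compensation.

2340 m

u = t ρ_ice/ρ_m → t = u ρ_m/ρ_ice = 676 m × 3200/925 = 2340 m.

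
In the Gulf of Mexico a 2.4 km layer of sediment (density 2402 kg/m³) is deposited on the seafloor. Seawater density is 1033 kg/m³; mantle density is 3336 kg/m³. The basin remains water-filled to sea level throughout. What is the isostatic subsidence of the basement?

Submarine loading: the sediment displaces seawater, and the subsidence is in turn flooded, so s (ρ_m − ρ_w) = t (ρ_sed − ρ_w).
s = 2.4 km × (2402 − 1033) / (3336 − 1033) = 1.43 km.

1.43 km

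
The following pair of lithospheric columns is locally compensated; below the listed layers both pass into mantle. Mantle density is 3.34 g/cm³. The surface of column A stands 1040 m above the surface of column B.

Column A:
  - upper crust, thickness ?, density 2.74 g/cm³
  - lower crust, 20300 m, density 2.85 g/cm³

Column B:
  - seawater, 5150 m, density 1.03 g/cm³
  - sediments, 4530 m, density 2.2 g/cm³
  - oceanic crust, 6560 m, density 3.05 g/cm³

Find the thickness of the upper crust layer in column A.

Take the compensation level at the base of the deeper column (depth z_c below the surface of column A) and equate Σ ρ_i t_i down to z_c; mantle fills any gap and the z_c terms cancel.
Column A: x×2.74 + 20300×2.85 + (z_c − 20300 − x)×3.34
Column B: 1040×0 + 5150×1.03 + 4530×2.2 + 6560×3.05 + (z_c − 1040 − 16240)×3.34
The z_c×3.34 term appears on both sides and cancels. Collect the known terms of each column as K = Σ(ρt)_known − 3.34 × (depth of known layers): K_A = 57855 − 3.34×20300 = −9947; K_B = 35278.5 − 3.34×(1040 + 16240) = −22436.7.
Balance: K_A − x×(3.34 − 2.74) = K_B, so x = (K_A − K_B)/(3.34 − 2.74) = 12489.7/0.6 = 20800 m.

20800 m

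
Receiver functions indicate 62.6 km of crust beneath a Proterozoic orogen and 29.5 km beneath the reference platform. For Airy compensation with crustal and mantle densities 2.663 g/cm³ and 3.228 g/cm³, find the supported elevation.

5.79 km

Excess crust Δ = 62.6 km − 29.5 km = 33.1 km, split between elevation h and root r with h + r = Δ.
Airy balance ρ_c h = (ρ_m − ρ_c) r gives r = h ρ_c/(ρ_m − ρ_c), so h (1 + ρ_c/(ρ_m − ρ_c)) = Δ, i.e. h = Δ (ρ_m − ρ_c)/ρ_m.
h = 33.1 km × 0.565/3.228 = 5.79 km.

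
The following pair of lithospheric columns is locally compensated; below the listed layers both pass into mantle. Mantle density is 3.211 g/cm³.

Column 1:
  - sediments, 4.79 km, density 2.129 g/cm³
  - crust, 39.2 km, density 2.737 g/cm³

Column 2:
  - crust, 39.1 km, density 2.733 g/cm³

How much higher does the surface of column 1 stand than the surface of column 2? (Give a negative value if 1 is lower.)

1.58 km

For any compensation level in the mantle, the mantle terms cancel and isostasy reduces to e = (Σt_1 − Σt_2) − (Σ(ρt)_1 − Σ(ρt)_2) / ρ_m.
Σt_1 = 43.99 km; Σt_2 = 39.1 km; Σ(ρt)_1 = 117.48831; Σ(ρt)_2 = 106.8603 (in km·g/cm³).
e = (43.99 − 39.1) − (117.48831 − 106.8603) / 3.211 = 1.58 km.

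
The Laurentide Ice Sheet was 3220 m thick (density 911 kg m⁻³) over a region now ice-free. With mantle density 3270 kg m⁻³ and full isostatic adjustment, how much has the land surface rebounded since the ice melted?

Removing the load lets mantle flow back in; uplift u satisfies ρ_ice t = ρ_m u.
u = t ρ_ice/ρ_m = 3220 m × 911/3270 = 897 m.

897 m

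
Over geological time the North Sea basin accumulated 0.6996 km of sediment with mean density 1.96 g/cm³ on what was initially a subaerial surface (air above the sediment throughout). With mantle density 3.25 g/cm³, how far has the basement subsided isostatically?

0.422 km

Subaerial load: s = t ρ_sed / ρ_m = 0.6996 km × 1.96/3.25 = 0.422 km.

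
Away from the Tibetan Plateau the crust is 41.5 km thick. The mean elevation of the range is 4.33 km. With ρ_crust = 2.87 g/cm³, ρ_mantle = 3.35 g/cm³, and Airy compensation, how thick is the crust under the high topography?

71.7 km

Root depth r = h ρ_c / (ρ_m − ρ_c) = 4.33 km × 2.87 / 0.48 = 25.89 km.
Total thickness = T + h + r = 41.5 km + 4.33 km + 25.89 km = 71.7 km.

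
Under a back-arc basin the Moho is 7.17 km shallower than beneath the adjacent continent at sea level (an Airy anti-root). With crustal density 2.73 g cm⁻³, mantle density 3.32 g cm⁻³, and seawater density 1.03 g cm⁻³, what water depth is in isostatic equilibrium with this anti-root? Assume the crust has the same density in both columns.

2.49 km

Replacing a thickness d of crust by seawater at the top must be balanced by replacing crust with mantle at the base: d (ρ_c − ρ_w) = a (ρ_m − ρ_c).
d = a (ρ_m − ρ_c)/(ρ_c − ρ_w) = 7.17 km × 0.59/1.7 = 2.49 km.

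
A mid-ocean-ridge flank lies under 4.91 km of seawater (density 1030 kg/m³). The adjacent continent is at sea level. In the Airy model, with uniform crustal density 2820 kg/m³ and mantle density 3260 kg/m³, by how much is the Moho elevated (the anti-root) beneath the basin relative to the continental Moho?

20 km

Equating mass per unit area of the two columns: replacing crust with seawater at the top is compensated by replacing crust with mantle at the base: d (ρ_c − ρ_w) = a (ρ_m − ρ_c).
a = d (ρ_c − ρ_w)/(ρ_m − ρ_c) = 4.91 km × 1790/440 = 20 km.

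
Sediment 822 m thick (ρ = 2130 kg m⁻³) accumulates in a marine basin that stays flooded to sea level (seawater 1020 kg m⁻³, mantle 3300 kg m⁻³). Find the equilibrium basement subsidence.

Submarine loading: the sediment displaces seawater, and the subsidence is in turn flooded, so s (ρ_m − ρ_w) = t (ρ_sed − ρ_w).
s = 822 m × (2130 − 1020) / (3300 − 1020) = 400 m.

400 m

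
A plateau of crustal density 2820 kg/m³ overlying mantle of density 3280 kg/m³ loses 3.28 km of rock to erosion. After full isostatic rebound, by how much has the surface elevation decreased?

0.46 km

Rebound u = e ρ_c/ρ_m = 3.28 km × 2820/3280 = 2.82 km.
Net surface drop = e − u = 3.28 km − 2.82 km = e (ρ_m − ρ_c)/ρ_m = 0.46 km.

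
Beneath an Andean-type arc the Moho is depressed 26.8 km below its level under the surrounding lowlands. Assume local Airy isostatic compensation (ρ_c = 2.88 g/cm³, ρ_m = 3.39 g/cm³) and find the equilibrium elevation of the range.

For local isostatic compensation: ρ_c h = (ρ_m − ρ_c) r.
h = r (ρ_m − ρ_c) / ρ_c = 26.8 km × (3.39 − 2.88) / 2.88 = 4.75 km.

4.75 km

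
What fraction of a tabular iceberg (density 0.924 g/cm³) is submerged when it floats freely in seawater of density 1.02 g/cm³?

Submerged fraction = ρ_obj/ρ_fluid = 0.924/1.02 = 0.906.

0.906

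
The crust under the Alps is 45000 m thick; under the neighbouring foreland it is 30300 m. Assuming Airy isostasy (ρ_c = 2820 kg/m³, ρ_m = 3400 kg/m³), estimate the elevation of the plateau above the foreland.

Excess crust Δ = 45000 m − 30300 m = 14700 m, split between elevation h and root r with h + r = Δ.
Airy balance ρ_c h = (ρ_m − ρ_c) r gives r = h ρ_c/(ρ_m − ρ_c), so h (1 + ρ_c/(ρ_m − ρ_c)) = Δ, i.e. h = Δ (ρ_m − ρ_c)/ρ_m.
h = 14700 m × 580/3400 = 2510 m.

2510 m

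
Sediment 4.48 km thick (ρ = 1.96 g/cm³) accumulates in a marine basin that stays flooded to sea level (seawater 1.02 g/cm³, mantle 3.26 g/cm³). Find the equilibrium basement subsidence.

Submarine loading: the sediment displaces seawater, and the subsidence is in turn flooded, so s (ρ_m − ρ_w) = t (ρ_sed − ρ_w).
s = 4.48 km × (1.96 − 1.02) / (3.26 − 1.02) = 1.88 km.

1.88 km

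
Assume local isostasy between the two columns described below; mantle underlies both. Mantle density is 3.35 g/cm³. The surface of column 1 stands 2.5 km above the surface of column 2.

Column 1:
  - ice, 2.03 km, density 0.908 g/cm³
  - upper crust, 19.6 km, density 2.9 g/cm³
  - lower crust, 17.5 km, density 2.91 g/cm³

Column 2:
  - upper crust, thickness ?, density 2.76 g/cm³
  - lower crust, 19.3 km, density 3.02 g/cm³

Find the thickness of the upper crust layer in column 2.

Take the compensation level at the base of the deeper column (depth z_c below the surface of column 1) and equate Σ ρ_i t_i down to z_c; mantle fills any gap and the z_c terms cancel.
Column 1: 2.03×0.908 + 19.6×2.9 + 17.5×2.91 + (z_c − 39.13)×3.35
Column 2: 2.5×0 + x×2.76 + 19.3×3.02 + (z_c − 2.5 − 19.3 − x)×3.35
The z_c×3.35 term appears on both sides and cancels. Collect the known terms of each column as K = Σ(ρt)_known − 3.35 × (depth of known layers): K_1 = 109.60824 − 3.35×39.13 = −21.47726; K_2 = 58.286 − 3.35×(2.5 + 19.3) = −14.744.
Balance: K_1 = K_2 − x×(3.35 − 2.76), so x = (K_2 − K_1)/(3.35 − 2.76) = 6.73326/0.59 = 11.4 km.

11.4 km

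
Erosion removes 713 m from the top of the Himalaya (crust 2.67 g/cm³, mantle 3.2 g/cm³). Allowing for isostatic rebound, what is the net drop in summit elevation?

118 m

Rebound u = e ρ_c/ρ_m = 713 m × 2.67/3.2 = 594.9 m.
Net surface drop = e − u = 713 m − 594.9 m = e (ρ_m − ρ_c)/ρ_m = 118 m.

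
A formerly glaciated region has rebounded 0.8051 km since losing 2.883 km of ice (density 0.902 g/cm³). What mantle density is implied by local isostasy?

ρ_m = ρ_ice t / u = 0.902 × 2.883 km/0.8051 km = 3.23 g/cm³.

3.23 g/cm³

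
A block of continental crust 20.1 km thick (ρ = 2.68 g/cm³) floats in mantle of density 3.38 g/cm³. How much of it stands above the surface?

4.16 km

Floating equilibrium: submerged depth d = t ρ_obj/ρ_fluid = 20.1 km × 2.68/3.38 = 15.94 km.
Freeboard = t − d = 20.1 km − 15.94 km = 4.16 km.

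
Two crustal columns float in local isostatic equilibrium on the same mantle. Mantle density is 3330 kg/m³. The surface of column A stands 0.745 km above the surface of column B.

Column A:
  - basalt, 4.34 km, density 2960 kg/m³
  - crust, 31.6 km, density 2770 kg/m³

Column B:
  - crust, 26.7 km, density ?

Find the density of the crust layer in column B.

2700 kg/m³

Take the compensation level at the base of the deeper column (depth z_c below the surface of column A) and equate Σ ρ_i t_i down to z_c; mantle fills any gap and the z_c terms cancel.
Column A: 4.34×2960 + 31.6×2770 + (z_c − 35.94)×3330
Column B: 0.745×0 + 26.7×ρ + (z_c − 0.745 − 26.7)×3330
The z_c×3330 term appears on both sides and cancels. Collect the known terms of each column as K = Σ(ρt)_known − 3330 × (depth of known layers): K_A = 100378.4 − 3330×35.94 = −19301.8; K_B = 0 − 3330×(0.745 + 26.7) = −91391.85.
Balance: K_A = K_B + 26.7×ρ, so ρ = (K_A − K_B)/26.7 = 72090.1/26.7 = 2700 kg/m³.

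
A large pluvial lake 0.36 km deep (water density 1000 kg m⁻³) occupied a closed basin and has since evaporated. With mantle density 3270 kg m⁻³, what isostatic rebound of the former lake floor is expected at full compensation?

0.11 km

u = d ρ_w/ρ_m = 0.36 km × 1000/3270 = 0.11 km.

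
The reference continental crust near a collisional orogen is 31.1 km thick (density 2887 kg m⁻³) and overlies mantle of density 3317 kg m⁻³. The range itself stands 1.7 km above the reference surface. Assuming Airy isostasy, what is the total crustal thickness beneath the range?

Root depth r = h ρ_c / (ρ_m − ρ_c) = 1.7 km × 2887 / 430 = 11.41 km.
Total thickness = T + h + r = 31.1 km + 1.7 km + 11.41 km = 44.2 km.

44.2 km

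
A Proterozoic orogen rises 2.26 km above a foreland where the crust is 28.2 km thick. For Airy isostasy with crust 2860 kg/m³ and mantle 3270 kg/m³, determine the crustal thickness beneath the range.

46.2 km

Root depth r = h ρ_c / (ρ_m − ρ_c) = 2.26 km × 2860 / 410 = 15.76 km.
Total thickness = T + h + r = 28.2 km + 2.26 km + 15.76 km = 46.2 km.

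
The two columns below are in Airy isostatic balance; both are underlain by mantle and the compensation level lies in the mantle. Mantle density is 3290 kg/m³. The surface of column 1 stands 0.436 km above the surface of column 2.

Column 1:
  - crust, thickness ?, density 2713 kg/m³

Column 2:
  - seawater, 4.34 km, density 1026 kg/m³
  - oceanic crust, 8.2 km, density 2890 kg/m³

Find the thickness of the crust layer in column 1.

25.2 km

Take the compensation level at the base of the deeper column (depth z_c below the surface of column 1) and equate Σ ρ_i t_i down to z_c; mantle fills any gap and the z_c terms cancel.
Column 1: x×2713 + (z_c − 0 − x)×3290
Column 2: 0.436×0 + 4.34×1026 + 8.2×2890 + (z_c − 0.436 − 12.54)×3290
The z_c×3290 term appears on both sides and cancels. Collect the known terms of each column as K = Σ(ρt)_known − 3290 × (depth of known layers): K_1 = 0 − 3290×0 = 0; K_2 = 28150.84 − 3290×(0.436 + 12.54) = −14540.2.
Balance: K_1 − x×(3290 − 2713) = K_2, so x = (K_1 − K_2)/(3290 − 2713) = 14540.2/577 = 25.2 km.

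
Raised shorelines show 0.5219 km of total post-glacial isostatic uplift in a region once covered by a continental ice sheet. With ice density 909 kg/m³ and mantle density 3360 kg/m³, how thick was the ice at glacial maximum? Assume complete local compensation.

1.93 km

u = t ρ_ice/ρ_m → t = u ρ_m/ρ_ice = 0.5219 km × 3360/909 = 1.93 km.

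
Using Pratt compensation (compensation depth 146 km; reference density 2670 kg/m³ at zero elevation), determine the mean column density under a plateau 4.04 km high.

Pratt balance: ρ_ref D = ρ (D + h).
ρ = ρ_ref D/(D + h) = 2670 × 146 km/(146 km + 4.04 km) = 2600 kg/m³.

2600 kg/m³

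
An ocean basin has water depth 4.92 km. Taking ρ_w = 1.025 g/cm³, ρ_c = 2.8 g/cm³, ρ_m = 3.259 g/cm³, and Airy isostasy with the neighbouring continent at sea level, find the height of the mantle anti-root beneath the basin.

By Archimedes' principle applied to the lithosphere: replacing crust with seawater at the top is compensated by replacing crust with mantle at the base: d (ρ_c − ρ_w) = a (ρ_m − ρ_c).
a = d (ρ_c − ρ_w)/(ρ_m − ρ_c) = 4.92 km × 1.775/0.459 = 19 km.

19 km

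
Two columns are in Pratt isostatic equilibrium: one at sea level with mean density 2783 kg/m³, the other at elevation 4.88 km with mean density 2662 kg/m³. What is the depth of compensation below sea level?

107 km

ρ_ref D = ρ (D + h) → D (ρ_ref − ρ) = ρ h.
D = ρ h/(ρ_ref − ρ) = 2662 × 4.88 km/(2783 − 2662) = 107 km.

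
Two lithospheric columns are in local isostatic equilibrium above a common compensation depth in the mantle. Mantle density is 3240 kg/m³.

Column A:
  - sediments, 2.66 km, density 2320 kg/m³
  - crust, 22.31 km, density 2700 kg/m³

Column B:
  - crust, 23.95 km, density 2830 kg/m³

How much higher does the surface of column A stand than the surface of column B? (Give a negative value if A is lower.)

For any compensation level in the mantle, the mantle terms cancel and isostasy reduces to e = (Σt_A − Σt_B) − (Σ(ρt)_A − Σ(ρt)_B) / ρ_m.
Σt_A = 24.97 km; Σt_B = 23.95 km; Σ(ρt)_A = 66408.2; Σ(ρt)_B = 67778.5 (in km·kg/m³).
e = (24.97 − 23.95) − (66408.2 − 67778.5) / 3240 = 1.44 km.

1.44 km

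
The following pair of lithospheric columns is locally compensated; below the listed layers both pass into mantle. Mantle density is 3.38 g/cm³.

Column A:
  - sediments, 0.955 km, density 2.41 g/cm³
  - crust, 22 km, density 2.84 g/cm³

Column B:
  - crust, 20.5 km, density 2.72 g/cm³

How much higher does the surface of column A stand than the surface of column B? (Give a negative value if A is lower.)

−0.214 km

For any compensation level in the mantle, the mantle terms cancel and isostasy reduces to e = (Σt_A − Σt_B) − (Σ(ρt)_A − Σ(ρt)_B) / ρ_m.
Σt_A = 22.955 km; Σt_B = 20.5 km; Σ(ρt)_A = 64.78155; Σ(ρt)_B = 55.76 (in km·g/cm³).
e = (22.955 − 20.5) − (64.78155 − 55.76) / 3.38 = −0.214 km.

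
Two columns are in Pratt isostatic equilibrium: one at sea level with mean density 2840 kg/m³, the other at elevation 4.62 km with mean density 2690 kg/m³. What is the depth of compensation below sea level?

82.9 km

ρ_ref D = ρ (D + h) → D (ρ_ref − ρ) = ρ h.
D = ρ h/(ρ_ref − ρ) = 2690 × 4.62 km/(2840 − 2690) = 82.9 km.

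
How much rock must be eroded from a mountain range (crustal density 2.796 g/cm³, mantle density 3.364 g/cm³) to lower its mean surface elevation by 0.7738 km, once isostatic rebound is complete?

4.58 km

Net drop Δ = e − u = e − e ρ_c/ρ_m = e (ρ_m − ρ_c)/ρ_m.
e = Δ ρ_m/(ρ_m − ρ_c) = 0.7738 km × 3.364/0.568 = 4.58 km.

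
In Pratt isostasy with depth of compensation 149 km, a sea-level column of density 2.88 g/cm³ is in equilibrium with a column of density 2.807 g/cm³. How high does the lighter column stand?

ρ_ref D = ρ (D + h) → h = D (ρ_ref − ρ)/ρ.
h = 149 km × (2.88 − 2.807)/2.807 = 3.87 km.

3.87 km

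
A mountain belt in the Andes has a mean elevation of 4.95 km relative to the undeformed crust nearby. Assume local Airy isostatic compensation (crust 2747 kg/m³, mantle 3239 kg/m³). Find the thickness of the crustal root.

27.6 km

By Archimedes' principle applied to the lithosphere: the weight of the topography is balanced by the buoyancy of the root, ρ_c h = (ρ_m − ρ_c) r.
r = h · ρ_c / (ρ_m − ρ_c) = 4.95 km × 2747 / (3239 − 2747) = 27.6 km.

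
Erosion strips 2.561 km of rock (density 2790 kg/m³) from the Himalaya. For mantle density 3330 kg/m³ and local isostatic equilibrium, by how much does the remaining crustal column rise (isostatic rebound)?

2.15 km

Unloading: uplift u = e ρ_c/ρ_m = 2.561 km × 2790/3330 = 2.15 km.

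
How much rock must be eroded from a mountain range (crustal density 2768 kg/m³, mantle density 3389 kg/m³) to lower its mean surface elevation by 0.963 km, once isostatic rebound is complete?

Net drop Δ = e − u = e − e ρ_c/ρ_m = e (ρ_m − ρ_c)/ρ_m.
e = Δ ρ_m/(ρ_m − ρ_c) = 0.963 km × 3389/621 = 5.26 km.

5.26 km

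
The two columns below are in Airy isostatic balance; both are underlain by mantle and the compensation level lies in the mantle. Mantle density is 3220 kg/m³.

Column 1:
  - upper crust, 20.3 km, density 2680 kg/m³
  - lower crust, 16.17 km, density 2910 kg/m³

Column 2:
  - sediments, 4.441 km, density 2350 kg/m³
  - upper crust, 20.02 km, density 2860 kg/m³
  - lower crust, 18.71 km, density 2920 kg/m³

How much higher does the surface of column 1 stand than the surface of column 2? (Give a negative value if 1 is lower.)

For any compensation level in the mantle, the mantle terms cancel and isostasy reduces to e = (Σt_1 − Σt_2) − (Σ(ρt)_1 − Σ(ρt)_2) / ρ_m.
Σt_1 = 36.47 km; Σt_2 = 43.171 km; Σ(ρt)_1 = 101458.7; Σ(ρt)_2 = 122326.75 (in km·kg/m³).
e = (36.47 − 43.171) − (101458.7 − 122326.75) / 3220 = −0.22 km.

−0.22 km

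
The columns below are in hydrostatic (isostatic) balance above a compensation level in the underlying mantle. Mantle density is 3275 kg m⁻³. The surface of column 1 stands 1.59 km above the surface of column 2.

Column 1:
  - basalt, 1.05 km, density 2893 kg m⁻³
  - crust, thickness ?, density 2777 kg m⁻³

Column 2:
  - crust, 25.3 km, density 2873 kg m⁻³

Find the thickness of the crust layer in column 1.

Take the compensation level at the base of the deeper column (depth z_c below the surface of column 1) and equate Σ ρ_i t_i down to z_c; mantle fills any gap and the z_c terms cancel.
Column 1: 1.05×2893 + x×2777 + (z_c − 1.05 − x)×3275
Column 2: 1.59×0 + 25.3×2873 + (z_c − 1.59 − 25.3)×3275
The z_c×3275 term appears on both sides and cancels. Collect the known terms of each column as K = Σ(ρt)_known − 3275 × (depth of known layers): K_1 = 3037.65 − 3275×1.05 = −401.1; K_2 = 72686.9 − 3275×(1.59 + 25.3) = −15377.85.
Balance: K_1 − x×(3275 − 2777) = K_2, so x = (K_1 − K_2)/(3275 − 2777) = 14976.8/498 = 30.1 km.

30.1 km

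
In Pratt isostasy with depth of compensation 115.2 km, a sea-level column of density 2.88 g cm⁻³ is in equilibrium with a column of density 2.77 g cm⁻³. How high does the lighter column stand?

ρ_ref D = ρ (D + h) → h = D (ρ_ref − ρ)/ρ.
h = 115.2 km × (2.88 − 2.77)/2.77 = 4.57 km.

4.57 km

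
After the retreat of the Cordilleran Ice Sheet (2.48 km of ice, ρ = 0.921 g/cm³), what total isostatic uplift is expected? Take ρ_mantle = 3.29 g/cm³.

Removing the load lets mantle flow back in; uplift u satisfies ρ_ice t = ρ_m u.
u = t ρ_ice/ρ_m = 2.48 km × 0.921/3.29 = 0.694 km.

0.694 km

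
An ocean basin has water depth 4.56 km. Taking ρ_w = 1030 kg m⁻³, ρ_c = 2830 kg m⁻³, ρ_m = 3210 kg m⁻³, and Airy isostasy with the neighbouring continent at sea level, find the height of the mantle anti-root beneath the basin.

By Archimedes' principle applied to the lithosphere: replacing crust with seawater at the top is compensated by replacing crust with mantle at the base: d (ρ_c − ρ_w) = a (ρ_m − ρ_c).
a = d (ρ_c − ρ_w)/(ρ_m − ρ_c) = 4.56 km × 1800/380 = 21.6 km.

21.6 km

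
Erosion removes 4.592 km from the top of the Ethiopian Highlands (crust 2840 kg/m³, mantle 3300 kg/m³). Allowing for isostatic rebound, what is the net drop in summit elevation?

Rebound u = e ρ_c/ρ_m = 4.592 km × 2840/3300 = 3.952 km.
Net surface drop = e − u = 4.592 km − 3.952 km = e (ρ_m − ρ_c)/ρ_m = 0.64 km.

0.64 km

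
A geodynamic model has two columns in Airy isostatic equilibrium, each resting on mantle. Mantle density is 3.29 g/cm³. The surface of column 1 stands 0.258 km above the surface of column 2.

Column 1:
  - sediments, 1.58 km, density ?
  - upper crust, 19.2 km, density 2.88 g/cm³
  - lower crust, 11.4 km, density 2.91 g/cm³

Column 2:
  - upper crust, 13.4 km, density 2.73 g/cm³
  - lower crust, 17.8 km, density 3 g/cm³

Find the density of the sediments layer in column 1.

2.46 g/cm³

Take the compensation level at the base of the deeper column (depth z_c below the surface of column 1) and equate Σ ρ_i t_i down to z_c; mantle fills any gap and the z_c terms cancel.
Column 1: 1.58×ρ + 19.2×2.88 + 11.4×2.91 + (z_c − 32.18)×3.29
Column 2: 0.258×0 + 13.4×2.73 + 17.8×3 + (z_c − 0.258 − 31.2)×3.29
The z_c×3.29 term appears on both sides and cancels. Collect the known terms of each column as K = Σ(ρt)_known − 3.29 × (depth of known layers): K_1 = 88.47 − 3.29×32.18 = −17.4022; K_2 = 89.982 − 3.29×(0.258 + 31.2) = −13.51482.
Balance: K_1 + 1.58×ρ = K_2, so ρ = (K_2 − K_1)/1.58 = 3.88738/1.58 = 2.46 g/cm³.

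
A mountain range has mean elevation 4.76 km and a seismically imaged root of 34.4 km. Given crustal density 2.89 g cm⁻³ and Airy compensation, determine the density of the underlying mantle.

Airy balance: ρ_c h = (ρ_m − ρ_c) r → ρ_m = ρ_c (1 + h/r).
ρ_m = 2.89 × (1 + 4.76 km/34.4 km) = 3.29 g cm⁻³.

3.29 g cm⁻³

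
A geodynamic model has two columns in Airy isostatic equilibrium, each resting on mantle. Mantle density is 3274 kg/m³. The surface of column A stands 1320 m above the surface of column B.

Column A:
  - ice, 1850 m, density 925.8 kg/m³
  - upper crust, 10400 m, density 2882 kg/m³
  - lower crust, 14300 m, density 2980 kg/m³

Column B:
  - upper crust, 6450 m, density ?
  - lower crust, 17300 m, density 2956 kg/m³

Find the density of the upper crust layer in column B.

Take the compensation level at the base of the deeper column (depth z_c below the surface of column A) and equate Σ ρ_i t_i down to z_c; mantle fills any gap and the z_c terms cancel.
Column A: 1850×925.8 + 10400×2882 + 14300×2980 + (z_c − 26550)×3274
Column B: 1320×0 + 6450×ρ + 17300×2956 + (z_c − 1320 − 23750)×3274
The z_c×3274 term appears on both sides and cancels. Collect the known terms of each column as K = Σ(ρt)_known − 3274 × (depth of known layers): K_A = 74299530 − 3274×26550 = −12625170; K_B = 51138800 − 3274×(1320 + 23750) = −30940380.
Balance: K_A = K_B + 6450×ρ, so ρ = (K_A − K_B)/6450 = 18315200/6450 = 2840 kg/m³.

2840 kg/m³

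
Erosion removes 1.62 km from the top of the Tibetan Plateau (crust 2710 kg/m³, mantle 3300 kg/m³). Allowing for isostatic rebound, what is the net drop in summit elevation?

0.29 km

Rebound u = e ρ_c/ρ_m = 1.62 km × 2710/3300 = 1.33 km.
Net surface drop = e − u = 1.62 km − 1.33 km = e (ρ_m − ρ_c)/ρ_m = 0.29 km.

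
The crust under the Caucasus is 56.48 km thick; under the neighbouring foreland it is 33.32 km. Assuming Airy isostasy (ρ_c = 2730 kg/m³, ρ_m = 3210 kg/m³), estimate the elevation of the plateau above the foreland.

Excess crust Δ = 56.48 km − 33.32 km = 23.16 km, split between elevation h and root r with h + r = Δ.
Airy balance ρ_c h = (ρ_m − ρ_c) r gives r = h ρ_c/(ρ_m − ρ_c), so h (1 + ρ_c/(ρ_m − ρ_c)) = Δ, i.e. h = Δ (ρ_m − ρ_c)/ρ_m.
h = 23.16 km × 480/3210 = 3.46 km.

3.46 km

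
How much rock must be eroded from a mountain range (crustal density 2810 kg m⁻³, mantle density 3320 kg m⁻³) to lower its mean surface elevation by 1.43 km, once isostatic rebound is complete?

Net drop Δ = e − u = e − e ρ_c/ρ_m = e (ρ_m − ρ_c)/ρ_m.
e = Δ ρ_m/(ρ_m − ρ_c) = 1.43 km × 3320/510 = 9.31 km.

9.31 km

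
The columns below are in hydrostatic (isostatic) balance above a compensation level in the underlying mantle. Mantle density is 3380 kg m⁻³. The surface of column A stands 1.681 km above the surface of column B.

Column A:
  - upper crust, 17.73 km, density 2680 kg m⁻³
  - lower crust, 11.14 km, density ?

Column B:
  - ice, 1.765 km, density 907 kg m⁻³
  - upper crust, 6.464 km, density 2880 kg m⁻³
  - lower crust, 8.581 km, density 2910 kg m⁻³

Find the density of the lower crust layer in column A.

Take the compensation level at the base of the deeper column (depth z_c below the surface of column A) and equate Σ ρ_i t_i down to z_c; mantle fills any gap and the z_c terms cancel.
Column A: 17.73×2680 + 11.14×ρ + (z_c − 28.87)×3380
Column B: 1.681×0 + 1.765×907 + 6.464×2880 + 8.581×2910 + (z_c − 1.681 − 16.81)×3380
The z_c×3380 term appears on both sides and cancels. Collect the known terms of each column as K = Σ(ρt)_known − 3380 × (depth of known layers): K_A = 47516.4 − 3380×28.87 = −50064.2; K_B = 45187.885 − 3380×(1.681 + 16.81) = −17311.695.
Balance: K_A + 11.14×ρ = K_B, so ρ = (K_B − K_A)/11.14 = 32752.5/11.14 = 2940 kg m⁻³.

2940 kg m⁻³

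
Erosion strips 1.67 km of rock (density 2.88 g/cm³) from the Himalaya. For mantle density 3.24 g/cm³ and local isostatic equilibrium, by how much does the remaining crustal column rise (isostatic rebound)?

Unloading: uplift u = e ρ_c/ρ_m = 1.67 km × 2.88/3.24 = 1.48 km.

1.48 km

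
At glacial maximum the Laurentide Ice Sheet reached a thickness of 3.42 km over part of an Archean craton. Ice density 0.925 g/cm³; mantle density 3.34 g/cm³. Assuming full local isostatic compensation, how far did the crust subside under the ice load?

0.947 km

Balancing pressure at the compensation depth: the ice load ρ_ice t is balanced by mantle displaced below, ρ_m s.
s = t ρ_ice / ρ_m = 3.42 km × 0.925/3.34 = 0.947 km.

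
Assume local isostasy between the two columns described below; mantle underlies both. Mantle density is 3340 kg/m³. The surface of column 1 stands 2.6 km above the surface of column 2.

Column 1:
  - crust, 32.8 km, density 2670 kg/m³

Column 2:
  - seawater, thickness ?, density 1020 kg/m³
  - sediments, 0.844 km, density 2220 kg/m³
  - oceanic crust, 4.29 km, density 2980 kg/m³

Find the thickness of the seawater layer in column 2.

Take the compensation level at the base of the deeper column (depth z_c below the surface of column 1) and equate Σ ρ_i t_i down to z_c; mantle fills any gap and the z_c terms cancel.
Column 1: 32.8×2670 + (z_c − 32.8)×3340
Column 2: 2.6×0 + x×1020 + 0.844×2220 + 4.29×2980 + (z_c − 2.6 − 5.134 − x)×3340
The z_c×3340 term appears on both sides and cancels. Collect the known terms of each column as K = Σ(ρt)_known − 3340 × (depth of known layers): K_1 = 87576 − 3340×32.8 = −21976; K_2 = 14657.88 − 3340×(2.6 + 5.134) = −11173.68.
Balance: K_1 = K_2 − x×(3340 − 1020), so x = (K_2 − K_1)/(3340 − 1020) = 10802.3/2320 = 4.66 km.

4.66 km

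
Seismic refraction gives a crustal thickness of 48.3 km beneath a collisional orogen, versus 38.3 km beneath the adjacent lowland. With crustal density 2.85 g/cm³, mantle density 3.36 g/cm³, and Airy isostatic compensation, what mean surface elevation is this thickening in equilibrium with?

Excess crust Δ = 48.3 km − 38.3 km = 10 km, split between elevation h and root r with h + r = Δ.
Airy balance ρ_c h = (ρ_m − ρ_c) r gives r = h ρ_c/(ρ_m − ρ_c), so h (1 + ρ_c/(ρ_m − ρ_c)) = Δ, i.e. h = Δ (ρ_m − ρ_c)/ρ_m.
h = 10 km × 0.51/3.36 = 1.52 km.

1.52 km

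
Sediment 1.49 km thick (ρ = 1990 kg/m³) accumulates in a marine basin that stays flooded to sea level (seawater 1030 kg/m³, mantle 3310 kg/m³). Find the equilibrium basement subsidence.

0.627 km

Submarine loading: the sediment displaces seawater, and the subsidence is in turn flooded, so s (ρ_m − ρ_w) = t (ρ_sed − ρ_w).
s = 1.49 km × (1990 − 1030) / (3310 − 1030) = 0.627 km.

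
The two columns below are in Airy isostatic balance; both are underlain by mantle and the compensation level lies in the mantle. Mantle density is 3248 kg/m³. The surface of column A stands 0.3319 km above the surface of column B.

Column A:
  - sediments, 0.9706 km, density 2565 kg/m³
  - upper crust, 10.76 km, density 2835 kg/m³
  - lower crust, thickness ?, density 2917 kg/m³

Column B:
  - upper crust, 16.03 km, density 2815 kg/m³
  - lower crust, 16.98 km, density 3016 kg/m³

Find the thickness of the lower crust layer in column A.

Take the compensation level at the base of the deeper column (depth z_c below the surface of column A) and equate Σ ρ_i t_i down to z_c; mantle fills any gap and the z_c terms cancel.
Column A: 0.9706×2565 + 10.76×2835 + x×2917 + (z_c − 11.7306 − x)×3248
Column B: 0.3319×0 + 16.03×2815 + 16.98×3016 + (z_c − 0.3319 − 33.01)×3248
The z_c×3248 term appears on both sides and cancels. Collect the known terms of each column as K = Σ(ρt)_known − 3248 × (depth of known layers): K_A = 32994.189 − 3248×11.7306 = −5106.7998; K_B = 96336.13 − 3248×(0.3319 + 33.01) = −11958.3612.
Balance: K_A − x×(3248 − 2917) = K_B, so x = (K_A − K_B)/(3248 − 2917) = 6851.56/331 = 20.7 km.

20.7 km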